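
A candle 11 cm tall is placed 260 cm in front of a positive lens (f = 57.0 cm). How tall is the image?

3.09 cm

1/d_i = 1/f − 1/d_o = 1/(57.00) − 1/(260) = 0.01370, so d_i = 73.00 cm.
m = −d_i/d_o = -0.2808.
|h_i| = |m|·h_o = 0.2808 × 11 = 3.09 cm. The image is real, inverted and reduced, on the far side of the lens.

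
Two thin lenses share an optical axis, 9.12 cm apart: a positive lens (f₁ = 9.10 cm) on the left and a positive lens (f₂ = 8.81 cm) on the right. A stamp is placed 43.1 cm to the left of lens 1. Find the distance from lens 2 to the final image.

1.90 cm

Lens 1: 1/d_i1 = 1/f₁ − 1/d_o1 = 1/(9.10) − 1/(43.1) = 0.08669, so d_i1 = 11.54 cm.
The intermediate image is 11.54 cm to the right of lens 1, which lies 2.420 cm to the right of lens 2 — a virtual object — so d_o2 = −2.420 cm.
Lens 2: 1/d_i2 = 1/f₂ − 1/d_o2 = 1/(8.81) − 1/(-2.420) = 0.5267, so d_i2 = 1.90 cm.
The final image is real, 1.90 cm to the right of lens 2 (overall magnification ≈ -0.21).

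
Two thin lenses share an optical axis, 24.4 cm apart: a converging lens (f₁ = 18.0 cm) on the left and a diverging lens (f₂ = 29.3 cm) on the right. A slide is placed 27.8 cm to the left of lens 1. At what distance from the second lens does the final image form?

Lens 1: 1/d_i1 = 1/f₁ − 1/d_o1 = 1/(18.0) − 1/(27.8) = 0.01958, so d_i1 = 51.06 cm.
The intermediate image is 51.06 cm to the right of lens 1, which lies 26.66 cm to the right of lens 2 — a virtual object — so d_o2 = −26.66 cm.
Lens 2 is diverging, so f₂ = −29.3 cm.
Lens 2: 1/d_i2 = 1/f₂ − 1/d_o2 = 1/(-29.3) − 1/(-26.66) = 0.003380, so d_i2 = 296 cm.
The final image is real, 296 cm to the right of lens 2 (overall magnification ≈ -20).

296 cm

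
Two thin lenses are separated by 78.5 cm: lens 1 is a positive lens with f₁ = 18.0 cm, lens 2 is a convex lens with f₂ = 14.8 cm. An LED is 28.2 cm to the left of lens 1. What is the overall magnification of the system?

m = +1.87

Lens 1: 1/d_i1 = 1/(18.0) − 1/(28.2) = 0.02009, so d_i1 = 49.76 cm; m₁ = −d_i1/d_o1 = -1.765.
d_o2 = 78.5 − (49.76) = 28.74 cm.
Lens 2: 1/d_i2 = 1/(14.8) − 1/(28.74) = 0.03277, so d_i2 = 30.51 cm; m₂ = −d_i2/d_o2 = -1.062.
m = m₁·m₂ = (-1.765)(-1.062) = +1.87.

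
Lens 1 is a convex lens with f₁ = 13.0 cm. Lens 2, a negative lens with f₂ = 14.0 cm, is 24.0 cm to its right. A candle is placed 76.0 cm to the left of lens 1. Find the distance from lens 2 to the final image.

5.22 cm

Lens 1: 1/d_i1 = 1/f₁ − 1/d_o1 = 1/(13.0) − 1/(76.0) = 0.06377, so d_i1 = 15.68 cm.
The intermediate image is 15.68 cm to the right of lens 1, which is 24.0 − (15.68) = 8.320 cm to the left of lens 2, so d_o2 = +8.320 cm.
Lens 2 is diverging, so f₂ = −14.0 cm.
Lens 2: 1/d_i2 = 1/f₂ − 1/d_o2 = 1/(-14.0) − 1/(8.320) = -0.1916, so d_i2 = -5.22 cm.
The final image is virtual, 5.22 cm to the left of lens 2 (overall magnification ≈ -0.13).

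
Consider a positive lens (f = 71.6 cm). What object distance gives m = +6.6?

m = −d_i/d_o ⇒ d_i = −m·d_o.
1/f = 1/d_o + 1/d_i = 1/d_o − 1/(m·d_o) = (1 − 1/m)/d_o, so d_o = f(1 − 1/m) = (71.60)(1 − 1/(+6.6)) = 60.8 cm.

60.8 cm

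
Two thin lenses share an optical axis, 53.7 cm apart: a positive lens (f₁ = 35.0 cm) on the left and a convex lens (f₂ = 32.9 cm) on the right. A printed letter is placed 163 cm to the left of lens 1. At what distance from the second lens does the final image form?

12.6 cm

Lens 1: 1/d_i1 = 1/f₁ − 1/d_o1 = 1/(35.0) − 1/(163) = 0.02244, so d_i1 = 44.57 cm.
The intermediate image is 44.57 cm to the right of lens 1, which is 53.7 − (44.57) = 9.130 cm to the left of lens 2, so d_o2 = +9.130 cm.
Lens 2: 1/d_i2 = 1/f₂ − 1/d_o2 = 1/(32.9) − 1/(9.130) = -0.07913, so d_i2 = -12.6 cm.
The final image is virtual, 12.6 cm to the left of lens 2 (overall magnification ≈ -0.38).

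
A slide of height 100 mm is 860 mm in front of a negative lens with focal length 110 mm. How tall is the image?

For a negative lens, f = -110 mm.
1/d_i = 1/f − 1/d_o = 1/(-110.0) − 1/(860) = -0.01025, so d_i = -97.53 mm.
m = −d_i/d_o = +0.1134.
|h_i| = |m|·h_o = 0.1134 × 100 = 11.3 mm. The image is virtual, upright and reduced, on the same side as the object.

11.3 mm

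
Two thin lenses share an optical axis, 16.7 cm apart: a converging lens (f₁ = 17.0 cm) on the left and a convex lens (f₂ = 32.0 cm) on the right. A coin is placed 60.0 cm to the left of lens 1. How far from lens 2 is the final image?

5.76 cm

Lens 1: 1/d_i1 = 1/f₁ − 1/d_o1 = 1/(17.0) − 1/(60.0) = 0.04216, so d_i1 = 23.72 cm.
The intermediate image is 23.72 cm to the right of lens 1, which lies 7.020 cm to the right of lens 2 — a virtual object — so d_o2 = −7.020 cm.
Lens 2: 1/d_i2 = 1/f₂ − 1/d_o2 = 1/(32.0) − 1/(-7.020) = 0.1737, so d_i2 = 5.76 cm.
The final image is real, 5.76 cm to the right of lens 2 (overall magnification ≈ -0.32).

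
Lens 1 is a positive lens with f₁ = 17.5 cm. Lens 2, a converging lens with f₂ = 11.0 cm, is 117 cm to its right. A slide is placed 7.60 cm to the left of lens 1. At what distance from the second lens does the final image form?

Lens 1: 1/d_i1 = 1/f₁ − 1/d_o1 = 1/(17.5) − 1/(7.60) = -0.07444, so d_i1 = -13.43 cm.
The intermediate image is 13.43 cm to the left of lens 1 (virtual), which is 117 − (-13.43) = 130.4 cm to the left of lens 2, so d_o2 = +130.4 cm.
Lens 2: 1/d_i2 = 1/f₂ − 1/d_o2 = 1/(11.0) − 1/(130.4) = 0.08324, so d_i2 = 12.0 cm.
The final image is real, 12.0 cm to the right of lens 2 (overall magnification ≈ -0.16).

12.0 cm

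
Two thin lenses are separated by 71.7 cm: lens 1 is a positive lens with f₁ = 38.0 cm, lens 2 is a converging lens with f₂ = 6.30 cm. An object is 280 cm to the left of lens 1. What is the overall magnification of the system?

m = +0.0462

Lens 1: 1/d_i1 = 1/(38.0) − 1/(280) = 0.02274, so d_i1 = 43.97 cm; m₁ = −d_i1/d_o1 = -0.1570.
d_o2 = 71.7 − (43.97) = 27.73 cm.
Lens 2: 1/d_i2 = 1/(6.30) − 1/(27.73) = 0.1227, so d_i2 = 8.152 cm; m₂ = −d_i2/d_o2 = -0.2940.
m = m₁·m₂ = (-0.1570)(-0.2940) = +0.0462.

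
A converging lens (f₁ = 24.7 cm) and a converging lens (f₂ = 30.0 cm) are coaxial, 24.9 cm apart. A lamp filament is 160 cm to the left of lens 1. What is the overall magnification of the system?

m = -0.160

Lens 1: 1/d_i1 = 1/(24.7) − 1/(160) = 0.03424, so d_i1 = 29.21 cm; m₁ = −d_i1/d_o1 = -0.1826.
d_o2 = 24.9 − (29.21) = -4.310 cm (virtual object).
Lens 2: 1/d_i2 = 1/(30.0) − 1/(-4.310) = 0.2654, so d_i2 = 3.769 cm; m₂ = −d_i2/d_o2 = +0.8744.
m = m₁·m₂ = (-0.1826)(+0.8744) = -0.160.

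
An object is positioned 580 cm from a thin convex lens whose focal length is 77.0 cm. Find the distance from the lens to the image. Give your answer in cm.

88.8 cm

Lens equation: 1/q = 1/f − 1/p = 1/(77.00) − 1/(580) = 0.01299 − 0.001724 = 0.01126, so q = 88.8 cm.
The image is real, inverted and reduced, on the far side of the lens.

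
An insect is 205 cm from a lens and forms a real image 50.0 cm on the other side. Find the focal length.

Real image ⇒ d_i = +50.0 cm.
1/f = 1/d_o + 1/d_i = 1/(205) + 1/(50.0) = 0.02488, so f = 40.2 cm.
Since f is positive, the lens is converging.

f = 40.2 cm (converging)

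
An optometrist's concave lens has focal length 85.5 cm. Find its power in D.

For a concave lens, f = −85.5 cm.
f = -85.5 cm = -0.855 m.
P = 1/f = 1/(-0.855 m) = -1.17 D.

P = -1.17 D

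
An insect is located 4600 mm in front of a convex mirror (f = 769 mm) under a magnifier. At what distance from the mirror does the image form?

659 mm

For a convex mirror, f = -769 mm.
Mirror equation: 1/s_i = 1/f − 1/s_o = 1/(-769.0) − 1/(4600) = -0.001300 − 0.0002174 = -0.001518, so s_i = -659 mm.
The image is virtual, upright and reduced, behind the mirror.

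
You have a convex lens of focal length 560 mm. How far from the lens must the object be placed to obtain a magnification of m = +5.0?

448 mm

m = −d_i/d_o ⇒ d_i = −m·d_o.
1/f = 1/d_o + 1/d_i = 1/d_o − 1/(m·d_o) = (1 − 1/m)/d_o, so d_o = f(1 − 1/m) = (560.0)(1 − 1/(+5.0)) = 448 mm.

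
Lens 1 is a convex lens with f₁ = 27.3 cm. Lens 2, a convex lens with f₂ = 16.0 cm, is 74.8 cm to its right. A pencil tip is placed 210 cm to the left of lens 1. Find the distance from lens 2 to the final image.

Lens 1: 1/d_i1 = 1/f₁ − 1/d_o1 = 1/(27.3) − 1/(210) = 0.03187, so d_i1 = 31.38 cm.
The intermediate image is 31.38 cm to the right of lens 1, which is 74.8 − (31.38) = 43.42 cm to the left of lens 2, so d_o2 = +43.42 cm.
Lens 2: 1/d_i2 = 1/f₂ − 1/d_o2 = 1/(16.0) − 1/(43.42) = 0.03947, so d_i2 = 25.3 cm.
The final image is real, 25.3 cm to the right of lens 2 (overall magnification ≈ 0.087).

25.3 cm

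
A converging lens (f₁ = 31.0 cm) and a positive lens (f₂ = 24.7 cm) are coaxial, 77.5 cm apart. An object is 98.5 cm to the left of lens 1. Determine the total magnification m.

m = +1.50

Lens 1: 1/d_i1 = 1/(31.0) − 1/(98.5) = 0.02211, so d_i1 = 45.24 cm; m₁ = −d_i1/d_o1 = -0.4593.
d_o2 = 77.5 − (45.24) = 32.26 cm.
Lens 2: 1/d_i2 = 1/(24.7) − 1/(32.26) = 0.009488, so d_i2 = 105.4 cm; m₂ = −d_i2/d_o2 = -3.267.
m = m₁·m₂ = (-0.4593)(-3.267) = +1.50.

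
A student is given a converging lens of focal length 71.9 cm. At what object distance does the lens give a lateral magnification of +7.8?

62.7 cm

m = −d_i/d_o ⇒ d_i = −m·d_o.
1/f = 1/d_o + 1/d_i = 1/d_o − 1/(m·d_o) = (1 − 1/m)/d_o, so d_o = f(1 − 1/m) = (71.90)(1 − 1/(+7.8)) = 62.7 cm.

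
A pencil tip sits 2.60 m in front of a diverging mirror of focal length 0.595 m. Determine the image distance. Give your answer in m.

For a diverging mirror, f = -0.595 m.
Mirror equation: 1/d_i = 1/f − 1/d_o = 1/(-0.5950) − 1/(2.60) = -1.681 − 0.3846 = -2.065, so d_i = -0.484 m.
The image is virtual, upright and reduced, behind the mirror.

0.484 m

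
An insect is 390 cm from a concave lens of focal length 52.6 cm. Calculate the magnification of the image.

For a concave lens, f = -52.6 cm.
1/d_i = 1/f − 1/d_o = 1/(-52.60) − 1/(390) = -0.02158, so d_i = -46.35 cm.
m = −d_i/d_o = −(-46.35)/(390) = +0.119.
The image is virtual, upright and reduced, on the same side as the object.

m = +0.119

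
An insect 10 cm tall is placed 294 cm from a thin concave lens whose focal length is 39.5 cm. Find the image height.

For a concave lens, f = -39.5 cm.
1/d_i = 1/f − 1/d_o = 1/(-39.50) − 1/(294) = -0.02872, so d_i = -34.82 cm.
m = −d_i/d_o = +0.1184.
|h_i| = |m|·h_o = 0.1184 × 10 = 1.18 cm. The image is virtual, upright and reduced, on the same side as the object.

1.18 cm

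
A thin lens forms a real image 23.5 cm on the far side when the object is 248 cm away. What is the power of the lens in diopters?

d_i = +23.5 cm.
1/f = 1/d_o + 1/d_i = 1/(248) + 1/(23.5) = 0.04659 cm⁻¹.
f = 21.47 cm = 0.2147 m, so P = 1/f = +4.66 D.

P = +4.66 D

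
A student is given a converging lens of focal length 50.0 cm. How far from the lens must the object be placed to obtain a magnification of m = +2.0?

m = −d_i/d_o ⇒ d_i = −m·d_o.
1/f = 1/d_o + 1/d_i = 1/d_o − 1/(m·d_o) = (1 − 1/m)/d_o, so d_o = f(1 − 1/m) = (50.00)(1 − 1/(+2.0)) = 25.0 cm.

25.0 cm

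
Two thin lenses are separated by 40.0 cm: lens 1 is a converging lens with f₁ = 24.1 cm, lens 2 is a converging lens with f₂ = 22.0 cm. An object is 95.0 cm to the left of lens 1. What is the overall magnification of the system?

Lens 1: 1/d_i1 = 1/(24.1) − 1/(95.0) = 0.03097, so d_i1 = 32.29 cm; m₁ = −d_i1/d_o1 = -0.3399.
d_o2 = 40.0 − (32.29) = 7.710 cm.
Lens 2: 1/d_i2 = 1/(22.0) − 1/(7.710) = -0.08425, so d_i2 = -11.87 cm; m₂ = −d_i2/d_o2 = +1.540.
m = m₁·m₂ = (-0.3399)(+1.540) = -0.523.

m = -0.523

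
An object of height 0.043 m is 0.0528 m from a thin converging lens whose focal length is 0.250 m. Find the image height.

1/d_i = 1/f − 1/d_o = 1/(0.2500) − 1/(0.0528) = -14.94, so d_i = -0.06694 m.
m = −d_i/d_o = +1.268.
|h_i| = |m|·h_o = 1.268 × 0.043 = 0.0545 m. The image is virtual, upright and enlarged, on the same side as the object.

0.0545 m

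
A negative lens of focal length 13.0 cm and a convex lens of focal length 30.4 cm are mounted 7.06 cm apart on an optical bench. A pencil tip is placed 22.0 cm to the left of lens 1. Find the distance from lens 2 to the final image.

30.5 cm

Lens 1 is diverging, so f₁ = −13.0 cm.
Lens 1: 1/d_i1 = 1/f₁ − 1/d_o1 = 1/(-13.0) − 1/(22.0) = -0.1224, so d_i1 = -8.171 cm.
The intermediate image is 8.171 cm to the left of lens 1 (virtual), which is 7.06 − (-8.171) = 15.23 cm to the left of lens 2, so d_o2 = +15.23 cm.
Lens 2: 1/d_i2 = 1/f₂ − 1/d_o2 = 1/(30.4) − 1/(15.23) = -0.03277, so d_i2 = -30.5 cm.
The final image is virtual, 30.5 cm to the left of lens 2 (overall magnification ≈ 0.74).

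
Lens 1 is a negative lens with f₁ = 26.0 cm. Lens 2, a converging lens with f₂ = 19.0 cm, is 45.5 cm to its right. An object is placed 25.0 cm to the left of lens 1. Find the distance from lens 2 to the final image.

Lens 1 is diverging, so f₁ = −26.0 cm.
Lens 1: 1/d_i1 = 1/f₁ − 1/d_o1 = 1/(-26.0) − 1/(25.0) = -0.07846, so d_i1 = -12.75 cm.
The intermediate image is 12.75 cm to the left of lens 1 (virtual), which is 45.5 − (-12.75) = 58.25 cm to the left of lens 2, so d_o2 = +58.25 cm.
Lens 2: 1/d_i2 = 1/f₂ − 1/d_o2 = 1/(19.0) − 1/(58.25) = 0.03546, so d_i2 = 28.2 cm.
The final image is real, 28.2 cm to the right of lens 2 (overall magnification ≈ -0.25).

28.2 cm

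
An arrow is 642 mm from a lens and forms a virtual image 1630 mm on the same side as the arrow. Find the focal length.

f = 1060 mm (converging)

Virtual image ⇒ d_i = −1630 mm.
1/f = 1/d_o + 1/d_i = 1/(642) + 1/(-1630) = 0.0009441, so f = 1060 mm.
Since f is positive, the lens is converging.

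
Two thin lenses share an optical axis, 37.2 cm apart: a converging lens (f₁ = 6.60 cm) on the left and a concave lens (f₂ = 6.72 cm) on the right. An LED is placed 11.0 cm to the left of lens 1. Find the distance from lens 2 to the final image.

5.07 cm

Lens 1: 1/d_i1 = 1/f₁ − 1/d_o1 = 1/(6.60) − 1/(11.0) = 0.06061, so d_i1 = 16.50 cm.
The intermediate image is 16.50 cm to the right of lens 1, which is 37.2 − (16.50) = 20.70 cm to the left of lens 2, so d_o2 = +20.70 cm.
Lens 2 is diverging, so f₂ = −6.72 cm.
Lens 2: 1/d_i2 = 1/f₂ − 1/d_o2 = 1/(-6.72) − 1/(20.70) = -0.1971, so d_i2 = -5.07 cm.
The final image is virtual, 5.07 cm to the left of lens 2 (overall magnification ≈ -0.37).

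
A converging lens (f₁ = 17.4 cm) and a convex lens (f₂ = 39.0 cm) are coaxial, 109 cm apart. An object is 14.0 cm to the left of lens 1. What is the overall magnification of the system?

Lens 1: 1/d_i1 = 1/(17.4) − 1/(14.0) = -0.01396, so d_i1 = -71.65 cm; m₁ = −d_i1/d_o1 = +5.118.
d_o2 = 109 − (-71.65) = 180.7 cm.
Lens 2: 1/d_i2 = 1/(39.0) − 1/(180.7) = 0.02011, so d_i2 = 49.73 cm; m₂ = −d_i2/d_o2 = -0.2752.
m = m₁·m₂ = (+5.118)(-0.2752) = -1.41.

m = -1.41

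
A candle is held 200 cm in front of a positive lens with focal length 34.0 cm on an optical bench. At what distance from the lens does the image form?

41.0 cm

Lens equation: 1/s_i = 1/f − 1/s_o = 1/(34.00) − 1/(200) = 0.02941 − 0.005000 = 0.02441, so s_i = 41.0 cm.
The image is real, inverted and reduced, on the far side of the lens.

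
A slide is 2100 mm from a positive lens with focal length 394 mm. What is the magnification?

m = -0.231

1/d_i = 1/f − 1/d_o = 1/(394.0) − 1/(2100) = 0.002062, so d_i = 485.0 mm.
m = −d_i/d_o = −(485.0)/(2100) = -0.231.
The image is real, inverted and reduced, on the far side of the lens.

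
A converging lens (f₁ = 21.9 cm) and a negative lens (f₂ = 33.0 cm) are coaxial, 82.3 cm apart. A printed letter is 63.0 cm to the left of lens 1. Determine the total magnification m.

m = -0.215

Lens 1: 1/d_i1 = 1/(21.9) − 1/(63.0) = 0.02979, so d_i1 = 33.57 cm; m₁ = −d_i1/d_o1 = -0.5329.
d_o2 = 82.3 − (33.57) = 48.73 cm.
f₂ = −33.0 cm (diverging).
Lens 2: 1/d_i2 = 1/(-33.0) − 1/(48.73) = -0.05082, so d_i2 = -19.68 cm; m₂ = −d_i2/d_o2 = +0.4038.
m = m₁·m₂ = (-0.5329)(+0.4038) = -0.215.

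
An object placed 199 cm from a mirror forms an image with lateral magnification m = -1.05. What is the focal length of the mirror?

f = 102 cm (concave)

m = −d_i/d_o ⇒ d_i = −m·d_o = −(-1.05)·(199) = 209.0 cm.
1/f = 1/d_o + 1/d_i = 1/(199) + 1/(209.0) = 0.009810, so f = 102 cm.
Since f is positive, the mirror is concave.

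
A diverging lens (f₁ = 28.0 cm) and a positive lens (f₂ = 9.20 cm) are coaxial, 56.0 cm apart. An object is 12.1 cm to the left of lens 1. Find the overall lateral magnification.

m = -0.116

f₁ = −28.0 cm (diverging).
Lens 1: 1/d_i1 = 1/(-28.0) − 1/(12.1) = -0.1184, so d_i1 = -8.449 cm; m₁ = −d_i1/d_o1 = +0.6983.
d_o2 = 56.0 − (-8.449) = 64.45 cm.
Lens 2: 1/d_i2 = 1/(9.20) − 1/(64.45) = 0.09318, so d_i2 = 10.73 cm; m₂ = −d_i2/d_o2 = -0.1665.
m = m₁·m₂ = (+0.6983)(-0.1665) = -0.116.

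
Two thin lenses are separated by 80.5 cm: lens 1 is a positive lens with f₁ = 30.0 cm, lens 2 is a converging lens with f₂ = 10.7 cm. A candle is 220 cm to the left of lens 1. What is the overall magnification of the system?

Lens 1: 1/d_i1 = 1/(30.0) − 1/(220) = 0.02879, so d_i1 = 34.74 cm; m₁ = −d_i1/d_o1 = -0.1579.
d_o2 = 80.5 − (34.74) = 45.76 cm.
Lens 2: 1/d_i2 = 1/(10.7) − 1/(45.76) = 0.07160, so d_i2 = 13.97 cm; m₂ = −d_i2/d_o2 = -0.3052.
m = m₁·m₂ = (-0.1579)(-0.3052) = +0.0482.

m = +0.0482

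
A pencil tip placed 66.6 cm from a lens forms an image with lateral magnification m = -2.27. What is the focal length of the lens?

m = −d_i/d_o ⇒ d_i = −m·d_o = −(-2.27)·(66.6) = 151.2 cm.
1/f = 1/d_o + 1/d_i = 1/(66.6) + 1/(151.2) = 0.02163, so f = 46.2 cm.
Since f is positive, the lens is converging.

f = 46.2 cm (converging)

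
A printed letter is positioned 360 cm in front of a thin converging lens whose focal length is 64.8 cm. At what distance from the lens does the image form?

79.0 cm

Thin-lens equation: 1/v = 1/f − 1/u = 1/(64.80) − 1/(360) = 0.01543 − 0.002778 = 0.01265, so v = 79.0 cm.
The image is real, inverted and reduced, on the far side of the lens.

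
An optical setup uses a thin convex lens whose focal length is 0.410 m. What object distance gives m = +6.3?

0.345 m

m = −d_i/d_o ⇒ d_i = −m·d_o.
1/f = 1/d_o + 1/d_i = 1/d_o − 1/(m·d_o) = (1 − 1/m)/d_o, so d_o = f(1 − 1/m) = (0.4100)(1 − 1/(+6.3)) = 0.345 m.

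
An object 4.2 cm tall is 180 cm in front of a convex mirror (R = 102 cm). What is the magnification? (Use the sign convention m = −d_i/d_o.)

f = R/2 = 102/2 = 51.00 cm; for a convex mirror, f = -51.00 cm.
1/d_i = 1/f − 1/d_o = 1/(-51.00) − 1/(180) = -0.02516, so d_i = -39.74 cm.
m = −d_i/d_o = −(-39.74)/(180) = +0.221.
The image is virtual, upright and reduced, behind the mirror.

m = +0.221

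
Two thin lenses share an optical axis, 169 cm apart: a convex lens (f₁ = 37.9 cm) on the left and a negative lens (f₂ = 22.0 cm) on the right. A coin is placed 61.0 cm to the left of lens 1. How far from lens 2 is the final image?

Lens 1: 1/d_i1 = 1/f₁ − 1/d_o1 = 1/(37.9) − 1/(61.0) = 0.009992, so d_i1 = 100.1 cm.
The intermediate image is 100.1 cm to the right of lens 1, which is 169 − (100.1) = 68.90 cm to the left of lens 2, so d_o2 = +68.90 cm.
Lens 2 is diverging, so f₂ = −22.0 cm.
Lens 2: 1/d_i2 = 1/f₂ − 1/d_o2 = 1/(-22.0) − 1/(68.90) = -0.05997, so d_i2 = -16.7 cm.
The final image is virtual, 16.7 cm to the left of lens 2 (overall magnification ≈ -0.40).

16.7 cm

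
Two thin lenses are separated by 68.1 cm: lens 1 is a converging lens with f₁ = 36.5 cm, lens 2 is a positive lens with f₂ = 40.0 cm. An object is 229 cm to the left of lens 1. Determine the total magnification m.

Lens 1: 1/d_i1 = 1/(36.5) − 1/(229) = 0.02303, so d_i1 = 43.42 cm; m₁ = −d_i1/d_o1 = -0.1896.
d_o2 = 68.1 − (43.42) = 24.68 cm.
Lens 2: 1/d_i2 = 1/(40.0) − 1/(24.68) = -0.01552, so d_i2 = -64.44 cm; m₂ = −d_i2/d_o2 = +2.611.
m = m₁·m₂ = (-0.1896)(+2.611) = -0.495.

m = -0.495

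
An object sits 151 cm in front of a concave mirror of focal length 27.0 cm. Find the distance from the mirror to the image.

32.9 cm

Mirror equation: 1/d_i = 1/f − 1/d_o = 1/(27.00) − 1/(151) = 0.03704 − 0.006623 = 0.03041, so d_i = 32.9 cm.
The image is real, inverted and reduced, in front of the mirror.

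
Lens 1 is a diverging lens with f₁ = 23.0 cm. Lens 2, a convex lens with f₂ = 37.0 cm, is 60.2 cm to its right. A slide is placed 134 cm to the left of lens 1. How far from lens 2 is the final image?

Lens 1 is diverging, so f₁ = −23.0 cm.
Lens 1: 1/d_i1 = 1/f₁ − 1/d_o1 = 1/(-23.0) − 1/(134) = -0.05094, so d_i1 = -19.63 cm.
The intermediate image is 19.63 cm to the left of lens 1 (virtual), which is 60.2 − (-19.63) = 79.83 cm to the left of lens 2, so d_o2 = +79.83 cm.
Lens 2: 1/d_i2 = 1/f₂ − 1/d_o2 = 1/(37.0) − 1/(79.83) = 0.01450, so d_i2 = 69.0 cm.
The final image is real, 69.0 cm to the right of lens 2 (overall magnification ≈ -0.13).

69.0 cm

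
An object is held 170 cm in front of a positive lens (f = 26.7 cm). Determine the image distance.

31.7 cm

Thin-lens equation: 1/d_i = 1/f − 1/d_o = 1/(26.70) − 1/(170) = 0.03745 − 0.005882 = 0.03157, so d_i = 31.7 cm.
The image is real, inverted and reduced, on the far side of the lens.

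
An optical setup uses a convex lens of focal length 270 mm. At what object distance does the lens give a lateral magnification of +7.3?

m = −d_i/d_o ⇒ d_i = −m·d_o.
1/f = 1/d_o + 1/d_i = 1/d_o − 1/(m·d_o) = (1 − 1/m)/d_o, so d_o = f(1 − 1/m) = (270.0)(1 − 1/(+7.3)) = 233 mm.

233 mm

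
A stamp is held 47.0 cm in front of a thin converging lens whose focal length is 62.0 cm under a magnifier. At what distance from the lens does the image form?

Thin-lens equation: 1/d_i = 1/f − 1/d_o = 1/(62.00) − 1/(47.0) = 0.01613 − 0.02128 = -0.005148, so d_i = -194 cm.
The image is virtual, upright and enlarged, on the same side as the object.

194 cm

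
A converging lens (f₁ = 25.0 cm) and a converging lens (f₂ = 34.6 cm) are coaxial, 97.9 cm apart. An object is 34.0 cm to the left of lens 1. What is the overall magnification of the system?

Lens 1: 1/d_i1 = 1/(25.0) − 1/(34.0) = 0.01059, so d_i1 = 94.44 cm; m₁ = −d_i1/d_o1 = -2.778.
d_o2 = 97.9 − (94.44) = 3.460 cm.
Lens 2: 1/d_i2 = 1/(34.6) − 1/(3.460) = -0.2601, so d_i2 = -3.844 cm; m₂ = −d_i2/d_o2 = +1.111.
m = m₁·m₂ = (-2.778)(+1.111) = -3.09.

m = -3.09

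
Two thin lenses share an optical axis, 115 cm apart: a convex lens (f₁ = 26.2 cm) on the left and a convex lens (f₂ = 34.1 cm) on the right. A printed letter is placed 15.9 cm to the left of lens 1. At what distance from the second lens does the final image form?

Lens 1: 1/d_i1 = 1/f₁ − 1/d_o1 = 1/(26.2) − 1/(15.9) = -0.02473, so d_i1 = -40.44 cm.
The intermediate image is 40.44 cm to the left of lens 1 (virtual), which is 115 − (-40.44) = 155.4 cm to the left of lens 2, so d_o2 = +155.4 cm.
Lens 2: 1/d_i2 = 1/f₂ − 1/d_o2 = 1/(34.1) − 1/(155.4) = 0.02289, so d_i2 = 43.7 cm.
The final image is real, 43.7 cm to the right of lens 2 (overall magnification ≈ -0.71).

43.7 cm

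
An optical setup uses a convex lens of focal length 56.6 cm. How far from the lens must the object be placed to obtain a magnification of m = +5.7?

46.7 cm

m = −d_i/d_o ⇒ d_i = −m·d_o.
1/f = 1/d_o + 1/d_i = 1/d_o − 1/(m·d_o) = (1 − 1/m)/d_o, so d_o = f(1 − 1/m) = (56.60)(1 − 1/(+5.7)) = 46.7 cm.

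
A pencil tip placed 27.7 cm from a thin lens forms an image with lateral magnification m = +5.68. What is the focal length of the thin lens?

f = 33.6 cm (converging)

m = −d_i/d_o ⇒ d_i = −m·d_o = −(+5.68)·(27.7) = -157.3 cm.
1/f = 1/d_o + 1/d_i = 1/(27.7) + 1/(-157.3) = 0.02974, so f = 33.6 cm.
Since f is positive, the thin lens is converging.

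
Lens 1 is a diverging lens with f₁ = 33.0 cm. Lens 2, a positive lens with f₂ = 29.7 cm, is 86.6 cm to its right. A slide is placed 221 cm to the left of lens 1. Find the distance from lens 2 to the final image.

Lens 1 is diverging, so f₁ = −33.0 cm.
Lens 1: 1/d_i1 = 1/f₁ − 1/d_o1 = 1/(-33.0) − 1/(221) = -0.03483, so d_i1 = -28.71 cm.
The intermediate image is 28.71 cm to the left of lens 1 (virtual), which is 86.6 − (-28.71) = 115.3 cm to the left of lens 2, so d_o2 = +115.3 cm.
Lens 2: 1/d_i2 = 1/f₂ − 1/d_o2 = 1/(29.7) − 1/(115.3) = 0.02500, so d_i2 = 40.0 cm.
The final image is real, 40.0 cm to the right of lens 2 (overall magnification ≈ -0.045).

40.0 cm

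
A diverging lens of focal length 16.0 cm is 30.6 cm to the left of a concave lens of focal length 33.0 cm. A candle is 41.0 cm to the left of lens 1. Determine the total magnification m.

m = +0.123

f₁ = −16.0 cm (diverging).
Lens 1: 1/d_i1 = 1/(-16.0) − 1/(41.0) = -0.08689, so d_i1 = -11.51 cm; m₁ = −d_i1/d_o1 = +0.2807.
d_o2 = 30.6 − (-11.51) = 42.11 cm.
f₂ = −33.0 cm (diverging).
Lens 2: 1/d_i2 = 1/(-33.0) − 1/(42.11) = -0.05405, so d_i2 = -18.50 cm; m₂ = −d_i2/d_o2 = +0.4394.
m = m₁·m₂ = (+0.2807)(+0.4394) = +0.123.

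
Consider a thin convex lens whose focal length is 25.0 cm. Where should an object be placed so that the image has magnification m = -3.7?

31.8 cm

m = −d_i/d_o ⇒ d_i = −m·d_o.
1/f = 1/d_o + 1/d_i = 1/d_o − 1/(m·d_o) = (1 − 1/m)/d_o, so d_o = f(1 − 1/m) = (25.00)(1 − 1/(-3.7)) = 31.8 cm.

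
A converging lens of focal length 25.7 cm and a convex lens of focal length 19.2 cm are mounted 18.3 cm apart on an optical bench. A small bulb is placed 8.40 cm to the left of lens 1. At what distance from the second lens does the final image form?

51.0 cm

Lens 1: 1/d_i1 = 1/f₁ − 1/d_o1 = 1/(25.7) − 1/(8.40) = -0.08014, so d_i1 = -12.48 cm.
The intermediate image is 12.48 cm to the left of lens 1 (virtual), which is 18.3 − (-12.48) = 30.78 cm to the left of lens 2, so d_o2 = +30.78 cm.
Lens 2: 1/d_i2 = 1/f₂ − 1/d_o2 = 1/(19.2) − 1/(30.78) = 0.01959, so d_i2 = 51.0 cm.
The final image is real, 51.0 cm to the right of lens 2 (overall magnification ≈ -2.5).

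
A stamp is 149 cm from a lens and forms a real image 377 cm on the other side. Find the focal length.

Real image ⇒ d_i = +377 cm.
1/f = 1/d_o + 1/d_i = 1/(149) + 1/(377) = 0.009364, so f = 107 cm.
Since f is positive, the lens is converging.

f = 107 cm (converging)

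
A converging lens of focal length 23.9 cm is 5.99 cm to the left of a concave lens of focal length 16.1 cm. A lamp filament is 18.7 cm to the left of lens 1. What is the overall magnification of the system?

m = +0.685

Lens 1: 1/d_i1 = 1/(23.9) − 1/(18.7) = -0.01163, so d_i1 = -85.95 cm; m₁ = −d_i1/d_o1 = +4.596.
d_o2 = 5.99 − (-85.95) = 91.94 cm.
f₂ = −16.1 cm (diverging).
Lens 2: 1/d_i2 = 1/(-16.1) − 1/(91.94) = -0.07299, so d_i2 = -13.70 cm; m₂ = −d_i2/d_o2 = +0.1490.
m = m₁·m₂ = (+4.596)(+0.1490) = +0.685.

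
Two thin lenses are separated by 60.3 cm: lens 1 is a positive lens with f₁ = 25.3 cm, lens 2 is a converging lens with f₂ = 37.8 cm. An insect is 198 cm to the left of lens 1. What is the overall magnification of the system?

Lens 1: 1/d_i1 = 1/(25.3) − 1/(198) = 0.03448, so d_i1 = 29.01 cm; m₁ = −d_i1/d_o1 = -0.1465.
d_o2 = 60.3 − (29.01) = 31.29 cm.
Lens 2: 1/d_i2 = 1/(37.8) − 1/(31.29) = -0.005504, so d_i2 = -181.7 cm; m₂ = −d_i2/d_o2 = +5.806.
m = m₁·m₂ = (-0.1465)(+5.806) = -0.851.

m = -0.851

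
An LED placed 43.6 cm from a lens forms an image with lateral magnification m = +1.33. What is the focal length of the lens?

m = −d_i/d_o ⇒ d_i = −m·d_o = −(+1.33)·(43.6) = -57.99 cm.
1/f = 1/d_o + 1/d_i = 1/(43.6) + 1/(-57.99) = 0.005691, so f = 176 cm.
Since f is positive, the lens is converging.

f = 176 cm (converging)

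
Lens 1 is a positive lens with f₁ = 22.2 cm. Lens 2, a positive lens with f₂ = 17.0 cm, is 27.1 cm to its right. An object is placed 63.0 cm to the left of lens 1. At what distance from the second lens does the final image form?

5.05 cm

Lens 1: 1/d_i1 = 1/f₁ − 1/d_o1 = 1/(22.2) − 1/(63.0) = 0.02917, so d_i1 = 34.28 cm.
The intermediate image is 34.28 cm to the right of lens 1, which lies 7.180 cm to the right of lens 2 — a virtual object — so d_o2 = −7.180 cm.
Lens 2: 1/d_i2 = 1/f₂ − 1/d_o2 = 1/(17.0) − 1/(-7.180) = 0.1981, so d_i2 = 5.05 cm.
The final image is real, 5.05 cm to the right of lens 2 (overall magnification ≈ -0.38).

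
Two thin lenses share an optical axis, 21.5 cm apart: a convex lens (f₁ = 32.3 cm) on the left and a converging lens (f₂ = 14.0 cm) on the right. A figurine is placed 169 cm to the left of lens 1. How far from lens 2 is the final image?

7.96 cm

Lens 1: 1/d_i1 = 1/f₁ − 1/d_o1 = 1/(32.3) − 1/(169) = 0.02504, so d_i1 = 39.93 cm.
The intermediate image is 39.93 cm to the right of lens 1, which lies 18.43 cm to the right of lens 2 — a virtual object — so d_o2 = −18.43 cm.
Lens 2: 1/d_i2 = 1/f₂ − 1/d_o2 = 1/(14.0) − 1/(-18.43) = 0.1257, so d_i2 = 7.96 cm.
The final image is real, 7.96 cm to the right of lens 2 (overall magnification ≈ -0.10).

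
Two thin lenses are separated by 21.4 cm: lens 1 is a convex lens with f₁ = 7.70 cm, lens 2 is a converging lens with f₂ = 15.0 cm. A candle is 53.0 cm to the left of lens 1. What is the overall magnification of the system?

m = -0.977

Lens 1: 1/d_i1 = 1/(7.70) − 1/(53.0) = 0.1110, so d_i1 = 9.009 cm; m₁ = −d_i1/d_o1 = -0.1700.
d_o2 = 21.4 − (9.009) = 12.39 cm.
Lens 2: 1/d_i2 = 1/(15.0) − 1/(12.39) = -0.01404, so d_i2 = -71.21 cm; m₂ = −d_i2/d_o2 = +5.747.
m = m₁·m₂ = (-0.1700)(+5.747) = -0.977.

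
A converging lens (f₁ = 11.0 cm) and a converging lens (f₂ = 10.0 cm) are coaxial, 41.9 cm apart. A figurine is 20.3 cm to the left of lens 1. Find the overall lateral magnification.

Lens 1: 1/d_i1 = 1/(11.0) − 1/(20.3) = 0.04165, so d_i1 = 24.01 cm; m₁ = −d_i1/d_o1 = -1.183.
d_o2 = 41.9 − (24.01) = 17.89 cm.
Lens 2: 1/d_i2 = 1/(10.0) − 1/(17.89) = 0.04410, so d_i2 = 22.67 cm; m₂ = −d_i2/d_o2 = -1.267.
m = m₁·m₂ = (-1.183)(-1.267) = +1.50.

m = +1.50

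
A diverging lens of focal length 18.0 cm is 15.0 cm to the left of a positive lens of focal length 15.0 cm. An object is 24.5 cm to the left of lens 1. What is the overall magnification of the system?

m = -0.612

f₁ = −18.0 cm (diverging).
Lens 1: 1/d_i1 = 1/(-18.0) − 1/(24.5) = -0.09637, so d_i1 = -10.38 cm; m₁ = −d_i1/d_o1 = +0.4237.
d_o2 = 15.0 − (-10.38) = 25.38 cm.
Lens 2: 1/d_i2 = 1/(15.0) − 1/(25.38) = 0.02727, so d_i2 = 36.68 cm; m₂ = −d_i2/d_o2 = -1.445.
m = m₁·m₂ = (+0.4237)(-1.445) = -0.612.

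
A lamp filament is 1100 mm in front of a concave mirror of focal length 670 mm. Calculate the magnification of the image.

1/d_i = 1/f − 1/d_o = 1/(670.0) − 1/(1100) = 0.0005834, so d_i = 1714 mm.
m = −d_i/d_o = −(1714)/(1100) = -1.56.
The image is real, inverted and enlarged, in front of the mirror.

m = -1.56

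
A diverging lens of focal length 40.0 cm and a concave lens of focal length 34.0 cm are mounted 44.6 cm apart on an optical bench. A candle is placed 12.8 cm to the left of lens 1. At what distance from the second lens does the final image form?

20.9 cm

Lens 1 is diverging, so f₁ = −40.0 cm.
Lens 1: 1/d_i1 = 1/f₁ − 1/d_o1 = 1/(-40.0) − 1/(12.8) = -0.1031, so d_i1 = -9.697 cm.
The intermediate image is 9.697 cm to the left of lens 1 (virtual), which is 44.6 − (-9.697) = 54.30 cm to the left of lens 2, so d_o2 = +54.30 cm.
Lens 2 is diverging, so f₂ = −34.0 cm.
Lens 2: 1/d_i2 = 1/f₂ − 1/d_o2 = 1/(-34.0) − 1/(54.30) = -0.04783, so d_i2 = -20.9 cm.
The final image is virtual, 20.9 cm to the left of lens 2 (overall magnification ≈ 0.29).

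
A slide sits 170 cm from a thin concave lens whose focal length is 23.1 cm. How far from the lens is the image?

20.3 cm

For a concave lens, f = -23.1 cm.
Lens equation: 1/d_i = 1/f − 1/d_o = 1/(-23.10) − 1/(170) = -0.04329 − 0.005882 = -0.04917, so d_i = -20.3 cm.
The image is virtual, upright and reduced, on the same side as the object.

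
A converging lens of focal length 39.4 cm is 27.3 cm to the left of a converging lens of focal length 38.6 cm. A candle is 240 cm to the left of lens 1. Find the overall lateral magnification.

m = -0.130

Lens 1: 1/d_i1 = 1/(39.4) − 1/(240) = 0.02121, so d_i1 = 47.14 cm; m₁ = −d_i1/d_o1 = -0.1964.
d_o2 = 27.3 − (47.14) = -19.84 cm (virtual object).
Lens 2: 1/d_i2 = 1/(38.6) − 1/(-19.84) = 0.07631, so d_i2 = 13.10 cm; m₂ = −d_i2/d_o2 = +0.6605.
m = m₁·m₂ = (-0.1964)(+0.6605) = -0.130.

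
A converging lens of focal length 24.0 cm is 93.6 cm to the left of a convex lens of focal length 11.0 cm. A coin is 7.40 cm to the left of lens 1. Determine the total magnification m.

Lens 1: 1/d_i1 = 1/(24.0) − 1/(7.40) = -0.09347, so d_i1 = -10.70 cm; m₁ = −d_i1/d_o1 = +1.446.
d_o2 = 93.6 − (-10.70) = 104.3 cm.
Lens 2: 1/d_i2 = 1/(11.0) − 1/(104.3) = 0.08132, so d_i2 = 12.30 cm; m₂ = −d_i2/d_o2 = -0.1179.
m = m₁·m₂ = (+1.446)(-0.1179) = -0.170.

m = -0.170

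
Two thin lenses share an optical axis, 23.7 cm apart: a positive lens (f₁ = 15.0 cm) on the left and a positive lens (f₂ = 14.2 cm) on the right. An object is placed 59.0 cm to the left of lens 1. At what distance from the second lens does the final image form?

4.80 cm

Lens 1: 1/d_i1 = 1/f₁ − 1/d_o1 = 1/(15.0) − 1/(59.0) = 0.04972, so d_i1 = 20.11 cm.
The intermediate image is 20.11 cm to the right of lens 1, which is 23.7 − (20.11) = 3.590 cm to the left of lens 2, so d_o2 = +3.590 cm.
Lens 2: 1/d_i2 = 1/f₂ − 1/d_o2 = 1/(14.2) − 1/(3.590) = -0.2081, so d_i2 = -4.80 cm.
The final image is virtual, 4.80 cm to the left of lens 2 (overall magnification ≈ -0.46).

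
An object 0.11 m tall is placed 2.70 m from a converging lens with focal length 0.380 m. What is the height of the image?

1/d_i = 1/f − 1/d_o = 1/(0.3800) − 1/(2.70) = 2.261, so d_i = 0.4422 m.
m = −d_i/d_o = -0.1638.
|h_i| = |m|·h_o = 0.1638 × 0.11 = 0.0180 m. The image is real, inverted and reduced, on the far side of the lens.

0.0180 m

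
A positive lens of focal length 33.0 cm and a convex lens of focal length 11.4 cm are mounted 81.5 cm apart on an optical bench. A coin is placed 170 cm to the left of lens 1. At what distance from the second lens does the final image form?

Lens 1: 1/d_i1 = 1/f₁ − 1/d_o1 = 1/(33.0) − 1/(170) = 0.02442, so d_i1 = 40.95 cm.
The intermediate image is 40.95 cm to the right of lens 1, which is 81.5 − (40.95) = 40.55 cm to the left of lens 2, so d_o2 = +40.55 cm.
Lens 2: 1/d_i2 = 1/f₂ − 1/d_o2 = 1/(11.4) − 1/(40.55) = 0.06306, so d_i2 = 15.9 cm.
The final image is real, 15.9 cm to the right of lens 2 (overall magnification ≈ 0.094).

15.9 cm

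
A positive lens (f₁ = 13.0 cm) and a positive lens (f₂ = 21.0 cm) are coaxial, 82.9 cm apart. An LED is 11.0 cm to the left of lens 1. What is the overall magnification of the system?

m = -1.02

Lens 1: 1/d_i1 = 1/(13.0) − 1/(11.0) = -0.01399, so d_i1 = -71.50 cm; m₁ = −d_i1/d_o1 = +6.500.
d_o2 = 82.9 − (-71.50) = 154.4 cm.
Lens 2: 1/d_i2 = 1/(21.0) − 1/(154.4) = 0.04114, so d_i2 = 24.31 cm; m₂ = −d_i2/d_o2 = -0.1574.
m = m₁·m₂ = (+6.500)(-0.1574) = -1.02.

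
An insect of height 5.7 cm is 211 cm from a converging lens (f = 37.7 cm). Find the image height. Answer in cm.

1.24 cm

1/d_i = 1/f − 1/d_o = 1/(37.70) − 1/(211) = 0.02179, so d_i = 45.90 cm.
m = −d_i/d_o = -0.2175.
|h_i| = |m|·h_o = 0.2175 × 5.7 = 1.24 cm. The image is real, inverted and reduced, on the far side of the lens.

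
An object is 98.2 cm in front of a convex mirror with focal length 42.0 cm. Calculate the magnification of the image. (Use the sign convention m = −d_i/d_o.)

m = +0.300

For a convex mirror, f = -42.0 cm.
1/d_i = 1/f − 1/d_o = 1/(-42.00) − 1/(98.2) = -0.03399, so d_i = -29.42 cm.
m = −d_i/d_o = −(-29.42)/(98.2) = +0.300.
The image is virtual, upright and reduced, behind the mirror.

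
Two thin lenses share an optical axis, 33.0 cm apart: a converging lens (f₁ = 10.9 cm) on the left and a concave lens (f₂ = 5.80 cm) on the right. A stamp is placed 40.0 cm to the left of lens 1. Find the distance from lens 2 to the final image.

4.39 cm

Lens 1: 1/d_i1 = 1/f₁ − 1/d_o1 = 1/(10.9) − 1/(40.0) = 0.06674, so d_i1 = 14.98 cm.
The intermediate image is 14.98 cm to the right of lens 1, which is 33.0 − (14.98) = 18.02 cm to the left of lens 2, so d_o2 = +18.02 cm.
Lens 2 is diverging, so f₂ = −5.80 cm.
Lens 2: 1/d_i2 = 1/f₂ − 1/d_o2 = 1/(-5.80) − 1/(18.02) = -0.2279, so d_i2 = -4.39 cm.
The final image is virtual, 4.39 cm to the left of lens 2 (overall magnification ≈ -0.091).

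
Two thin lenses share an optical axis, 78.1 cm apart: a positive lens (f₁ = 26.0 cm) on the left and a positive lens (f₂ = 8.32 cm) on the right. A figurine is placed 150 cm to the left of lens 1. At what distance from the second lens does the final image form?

10.1 cm

Lens 1: 1/d_i1 = 1/f₁ − 1/d_o1 = 1/(26.0) − 1/(150) = 0.03179, so d_i1 = 31.45 cm.
The intermediate image is 31.45 cm to the right of lens 1, which is 78.1 − (31.45) = 46.65 cm to the left of lens 2, so d_o2 = +46.65 cm.
Lens 2: 1/d_i2 = 1/f₂ − 1/d_o2 = 1/(8.32) − 1/(46.65) = 0.09876, so d_i2 = 10.1 cm.
The final image is real, 10.1 cm to the right of lens 2 (overall magnification ≈ 0.046).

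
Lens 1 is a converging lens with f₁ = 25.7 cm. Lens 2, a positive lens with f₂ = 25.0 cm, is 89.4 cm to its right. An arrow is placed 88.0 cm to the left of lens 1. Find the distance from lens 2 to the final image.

47.2 cm

Lens 1: 1/d_i1 = 1/f₁ − 1/d_o1 = 1/(25.7) − 1/(88.0) = 0.02755, so d_i1 = 36.30 cm.
The intermediate image is 36.30 cm to the right of lens 1, which is 89.4 − (36.30) = 53.10 cm to the left of lens 2, so d_o2 = +53.10 cm.
Lens 2: 1/d_i2 = 1/f₂ − 1/d_o2 = 1/(25.0) − 1/(53.10) = 0.02117, so d_i2 = 47.2 cm.
The final image is real, 47.2 cm to the right of lens 2 (overall magnification ≈ 0.37).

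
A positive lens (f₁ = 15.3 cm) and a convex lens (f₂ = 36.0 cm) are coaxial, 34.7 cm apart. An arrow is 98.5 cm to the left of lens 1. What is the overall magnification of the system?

m = -0.341

Lens 1: 1/d_i1 = 1/(15.3) − 1/(98.5) = 0.05521, so d_i1 = 18.11 cm; m₁ = −d_i1/d_o1 = -0.1839.
d_o2 = 34.7 − (18.11) = 16.59 cm.
Lens 2: 1/d_i2 = 1/(36.0) − 1/(16.59) = -0.03250, so d_i2 = -30.77 cm; m₂ = −d_i2/d_o2 = +1.855.
m = m₁·m₂ = (-0.1839)(+1.855) = -0.341.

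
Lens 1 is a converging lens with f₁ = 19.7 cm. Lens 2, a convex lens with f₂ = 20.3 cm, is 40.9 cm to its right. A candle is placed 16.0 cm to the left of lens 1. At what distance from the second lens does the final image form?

Lens 1: 1/d_i1 = 1/f₁ − 1/d_o1 = 1/(19.7) − 1/(16.0) = -0.01174, so d_i1 = -85.19 cm.
The intermediate image is 85.19 cm to the left of lens 1 (virtual), which is 40.9 − (-85.19) = 126.1 cm to the left of lens 2, so d_o2 = +126.1 cm.
Lens 2: 1/d_i2 = 1/f₂ − 1/d_o2 = 1/(20.3) − 1/(126.1) = 0.04133, so d_i2 = 24.2 cm.
The final image is real, 24.2 cm to the right of lens 2 (overall magnification ≈ -1.0).

24.2 cm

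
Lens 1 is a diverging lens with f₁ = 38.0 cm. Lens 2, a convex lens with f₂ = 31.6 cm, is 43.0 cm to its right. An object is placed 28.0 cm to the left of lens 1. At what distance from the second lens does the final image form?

Lens 1 is diverging, so f₁ = −38.0 cm.
Lens 1: 1/d_i1 = 1/f₁ − 1/d_o1 = 1/(-38.0) − 1/(28.0) = -0.06203, so d_i1 = -16.12 cm.
The intermediate image is 16.12 cm to the left of lens 1 (virtual), which is 43.0 − (-16.12) = 59.12 cm to the left of lens 2, so d_o2 = +59.12 cm.
Lens 2: 1/d_i2 = 1/f₂ − 1/d_o2 = 1/(31.6) − 1/(59.12) = 0.01473, so d_i2 = 67.9 cm.
The final image is real, 67.9 cm to the right of lens 2 (overall magnification ≈ -0.66).

67.9 cm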